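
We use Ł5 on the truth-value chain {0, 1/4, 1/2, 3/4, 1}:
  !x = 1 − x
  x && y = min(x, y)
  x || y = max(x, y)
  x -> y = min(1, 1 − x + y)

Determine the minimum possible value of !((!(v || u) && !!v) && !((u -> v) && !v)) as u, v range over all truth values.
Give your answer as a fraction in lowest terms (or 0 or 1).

1/2

Take u = 0, v = 1/2:
v || u = 1/2 || 0 = 1/2
!(v || u) = !1/2 = 1/2
!v = !1/2 = 1/2
!!v = !1/2 = 1/2
!(v || u) && !!v = 1/2 && 1/2 = 1/2
u -> v = 0 -> 1/2 = 1
!v = !1/2 = 1/2
(u -> v) && !v = 1 && 1/2 = 1/2
!((u -> v) && !v) = !1/2 = 1/2
(!(v || u) && !!v) && !((u -> v) && !v) = 1/2 && 1/2 = 1/2
!((!(v || u) && !!v) && !((u -> v) && !v)) = !1/2 = 1/2
No assignment yields a value below 1/2, so this is the minimum.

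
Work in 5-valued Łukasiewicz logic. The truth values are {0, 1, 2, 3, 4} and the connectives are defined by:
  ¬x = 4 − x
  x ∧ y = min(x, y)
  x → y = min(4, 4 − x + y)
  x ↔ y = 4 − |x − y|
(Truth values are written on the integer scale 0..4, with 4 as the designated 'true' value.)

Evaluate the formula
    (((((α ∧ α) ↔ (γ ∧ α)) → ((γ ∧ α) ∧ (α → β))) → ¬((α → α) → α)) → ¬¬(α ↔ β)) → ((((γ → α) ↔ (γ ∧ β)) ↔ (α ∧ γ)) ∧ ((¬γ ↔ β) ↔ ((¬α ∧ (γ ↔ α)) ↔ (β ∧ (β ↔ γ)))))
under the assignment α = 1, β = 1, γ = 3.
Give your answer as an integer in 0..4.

2

α ∧ α = 1 ∧ 1 = 1
γ ∧ α = 3 ∧ 1 = 1
(α ∧ α) ↔ (γ ∧ α) = 1 ↔ 1 = 4
γ ∧ α = 3 ∧ 1 = 1
α → β = 1 → 1 = 4
(γ ∧ α) ∧ (α → β) = 1 ∧ 4 = 1
((α ∧ α) ↔ (γ ∧ α)) → ((γ ∧ α) ∧ (α → β)) = 4 → 1 = 1
α → α = 1 → 1 = 4
(α → α) → α = 4 → 1 = 1
¬((α → α) → α) = ¬1 = 3
(((α ∧ α) ↔ (γ ∧ α)) → ((γ ∧ α) ∧ (α → β))) → ¬((α → α) → α) = 1 → 3 = 4
α ↔ β = 1 ↔ 1 = 4
¬(α ↔ β) = ¬4 = 0
¬¬(α ↔ β) = ¬0 = 4
((((α ∧ α) ↔ (γ ∧ α)) → ((γ ∧ α) ∧ (α → β))) → ¬((α → α) → α)) → ¬¬(α ↔ β) = 4 → 4 = 4
γ → α = 3 → 1 = 2
γ ∧ β = 3 ∧ 1 = 1
(γ → α) ↔ (γ ∧ β) = 2 ↔ 1 = 3
α ∧ γ = 1 ∧ 3 = 1
((γ → α) ↔ (γ ∧ β)) ↔ (α ∧ γ) = 3 ↔ 1 = 2
¬γ = ¬3 = 1
¬γ ↔ β = 1 ↔ 1 = 4
¬α = ¬1 = 3
γ ↔ α = 3 ↔ 1 = 2
¬α ∧ (γ ↔ α) = 3 ∧ 2 = 2
β ↔ γ = 1 ↔ 3 = 2
β ∧ (β ↔ γ) = 1 ∧ 2 = 1
(¬α ∧ (γ ↔ α)) ↔ (β ∧ (β ↔ γ)) = 2 ↔ 1 = 3
(¬γ ↔ β) ↔ ((¬α ∧ (γ ↔ α)) ↔ (β ∧ (β ↔ γ))) = 4 ↔ 3 = 3
(((γ → α) ↔ (γ ∧ β)) ↔ (α ∧ γ)) ∧ ((¬γ ↔ β) ↔ ((¬α ∧ (γ ↔ α)) ↔ (β ∧ (β ↔ γ)))) = 2 ∧ 3 = 2
(((((α ∧ α) ↔ (γ ∧ α)) → ((γ ∧ α) ∧ (α → β))) → ¬((α → α) → α)) → ¬¬(α ↔ β)) → ((((γ → α) ↔ (γ ∧ β)) ↔ (α ∧ γ)) ∧ ((¬γ ↔ β) ↔ ((¬α ∧ (γ ↔ α)) ↔ (β ∧ (β ↔ γ))))) = 4 → 2 = 2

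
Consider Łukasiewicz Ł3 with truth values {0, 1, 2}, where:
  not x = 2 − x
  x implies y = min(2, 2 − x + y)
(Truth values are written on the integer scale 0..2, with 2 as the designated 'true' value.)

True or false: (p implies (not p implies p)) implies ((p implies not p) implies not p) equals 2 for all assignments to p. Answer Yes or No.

No

Counterexample: take p = 1.
not p = not 1 = 1
not p implies p = 1 implies 1 = 2
p implies (not p implies p) = 1 implies 2 = 2
not p = not 1 = 1
p implies not p = 1 implies 1 = 2
not p = not 1 = 1
(p implies not p) implies not p = 2 implies 1 = 1
(p implies (not p implies p)) implies ((p implies not p) implies not p) = 2 implies 1 = 1
This gives 1 ≠ 2.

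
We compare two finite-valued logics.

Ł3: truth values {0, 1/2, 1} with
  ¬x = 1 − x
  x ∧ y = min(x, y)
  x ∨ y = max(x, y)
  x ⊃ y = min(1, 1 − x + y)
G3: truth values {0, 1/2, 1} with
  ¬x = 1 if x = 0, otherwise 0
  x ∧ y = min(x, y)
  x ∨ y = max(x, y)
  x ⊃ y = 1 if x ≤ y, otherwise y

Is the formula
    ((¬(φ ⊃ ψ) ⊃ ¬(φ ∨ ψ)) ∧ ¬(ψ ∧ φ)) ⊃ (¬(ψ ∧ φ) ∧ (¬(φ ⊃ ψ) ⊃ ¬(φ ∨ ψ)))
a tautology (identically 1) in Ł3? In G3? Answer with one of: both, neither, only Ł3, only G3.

both

In Ł3: every assignment gives 1 — tautology.
In G3: every assignment gives 1 — tautology.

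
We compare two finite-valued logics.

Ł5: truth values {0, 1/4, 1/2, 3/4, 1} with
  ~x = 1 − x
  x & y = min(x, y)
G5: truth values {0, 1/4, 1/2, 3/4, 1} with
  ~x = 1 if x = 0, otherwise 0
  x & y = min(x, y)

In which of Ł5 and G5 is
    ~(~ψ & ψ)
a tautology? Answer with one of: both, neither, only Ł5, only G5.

only G5

In Ł5: at ψ = 1/4 the value is 3/4 — not a tautology.
In G5: every assignment gives 1 — tautology.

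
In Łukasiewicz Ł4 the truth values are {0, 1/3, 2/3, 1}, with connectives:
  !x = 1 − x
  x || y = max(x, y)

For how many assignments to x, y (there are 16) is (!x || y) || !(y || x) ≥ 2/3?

12

x = 0, y = 0 ↦ 1  ≥
x = 0, y = 1/3 ↦ 1  ≥
x = 0, y = 2/3 ↦ 1  ≥
x = 0, y = 1 ↦ 1  ≥
x = 1/3, y = 0 ↦ 2/3  ≥
x = 1/3, y = 1/3 ↦ 2/3  ≥
x = 1/3, y = 2/3 ↦ 2/3  ≥
x = 1/3, y = 1 ↦ 1  ≥
x = 2/3, y = 0 ↦ 1/3  <
x = 2/3, y = 1/3 ↦ 1/3  <
x = 2/3, y = 2/3 ↦ 2/3  ≥
x = 2/3, y = 1 ↦ 1  ≥
x = 1, y = 0 ↦ 0  <
x = 1, y = 1/3 ↦ 1/3  <
x = 1, y = 2/3 ↦ 2/3  ≥
x = 1, y = 1 ↦ 1  ≥
So 12 of the 16 assignments meet the threshold.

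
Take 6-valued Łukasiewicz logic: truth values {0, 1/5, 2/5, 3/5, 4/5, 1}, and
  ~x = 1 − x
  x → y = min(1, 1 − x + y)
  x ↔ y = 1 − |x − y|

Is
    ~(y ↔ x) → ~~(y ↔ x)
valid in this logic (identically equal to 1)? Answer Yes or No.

No

Counterexample: take x = 0, y = 3/5.
y ↔ x = 3/5 ↔ 0 = 2/5
~(y ↔ x) = ~2/5 = 3/5
y ↔ x = 3/5 ↔ 0 = 2/5
~(y ↔ x) = ~2/5 = 3/5
~~(y ↔ x) = ~3/5 = 2/5
~(y ↔ x) → ~~(y ↔ x) = 3/5 → 2/5 = 4/5
This gives 4/5 ≠ 1.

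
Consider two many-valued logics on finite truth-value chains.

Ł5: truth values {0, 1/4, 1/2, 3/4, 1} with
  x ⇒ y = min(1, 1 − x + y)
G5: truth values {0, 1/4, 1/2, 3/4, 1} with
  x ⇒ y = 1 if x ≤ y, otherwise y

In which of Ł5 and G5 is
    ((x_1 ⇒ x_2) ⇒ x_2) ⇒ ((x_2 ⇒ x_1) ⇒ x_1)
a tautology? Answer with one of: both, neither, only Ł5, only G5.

only Ł5

In Ł5: every assignment gives 1 — tautology.
In G5: at x_1 = 1/4, x_2 = 0 the value is 1/4 — not a tautology.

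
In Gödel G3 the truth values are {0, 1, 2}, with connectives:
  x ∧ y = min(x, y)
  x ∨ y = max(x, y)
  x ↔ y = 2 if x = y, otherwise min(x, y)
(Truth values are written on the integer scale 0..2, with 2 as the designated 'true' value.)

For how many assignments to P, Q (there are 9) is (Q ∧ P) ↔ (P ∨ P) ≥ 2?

P = 0, Q = 0 ↦ 2  ≥
P = 0, Q = 1 ↦ 2  ≥
P = 0, Q = 2 ↦ 2  ≥
P = 1, Q = 0 ↦ 0  <
P = 1, Q = 1 ↦ 2  ≥
P = 1, Q = 2 ↦ 2  ≥
P = 2, Q = 0 ↦ 0  <
P = 2, Q = 1 ↦ 1  <
P = 2, Q = 2 ↦ 2  ≥
So 6 of the 9 assignments meet the threshold.

6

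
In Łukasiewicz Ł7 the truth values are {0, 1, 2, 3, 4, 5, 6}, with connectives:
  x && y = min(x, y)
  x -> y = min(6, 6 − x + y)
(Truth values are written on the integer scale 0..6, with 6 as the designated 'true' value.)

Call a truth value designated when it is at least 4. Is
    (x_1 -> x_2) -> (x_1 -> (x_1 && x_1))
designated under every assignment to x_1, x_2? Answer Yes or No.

Yes

At x_1 = 0, x_2 = 4, for instance:
x_1 -> x_2 = 0 -> 4 = 6
x_1 && x_1 = 0 && 0 = 0
x_1 -> (x_1 && x_1) = 0 -> 0 = 6
(x_1 -> x_2) -> (x_1 -> (x_1 && x_1)) = 6 -> 6 = 6
and checking the remaining 48 assignments likewise gives ≥ 4 in every case.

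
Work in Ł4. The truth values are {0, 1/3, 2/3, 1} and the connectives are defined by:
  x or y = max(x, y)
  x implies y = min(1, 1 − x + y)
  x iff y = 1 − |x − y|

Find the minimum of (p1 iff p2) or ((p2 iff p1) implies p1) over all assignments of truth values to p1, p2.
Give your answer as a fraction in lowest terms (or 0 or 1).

2/3

Take p1 = 0, p2 = 1/3:
p1 iff p2 = 0 iff 1/3 = 2/3
p2 iff p1 = 1/3 iff 0 = 2/3
(p2 iff p1) implies p1 = 2/3 implies 0 = 1/3
(p1 iff p2) or ((p2 iff p1) implies p1) = 2/3 or 1/3 = 2/3
No assignment yields a value below 2/3, so this is the minimum.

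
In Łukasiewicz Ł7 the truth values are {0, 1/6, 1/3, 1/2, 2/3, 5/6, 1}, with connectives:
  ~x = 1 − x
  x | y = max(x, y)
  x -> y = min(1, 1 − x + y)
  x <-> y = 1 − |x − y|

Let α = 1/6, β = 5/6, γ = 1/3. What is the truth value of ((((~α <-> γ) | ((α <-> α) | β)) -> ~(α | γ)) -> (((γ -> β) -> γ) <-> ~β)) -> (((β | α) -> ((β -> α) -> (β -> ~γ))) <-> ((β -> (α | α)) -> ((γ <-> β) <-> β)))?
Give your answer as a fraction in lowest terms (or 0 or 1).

1

~α = ~1/6 = 5/6
~α <-> γ = 5/6 <-> 1/3 = 1/2
α <-> α = 1/6 <-> 1/6 = 1
(α <-> α) | β = 1 | 5/6 = 1
(~α <-> γ) | ((α <-> α) | β) = 1/2 | 1 = 1
α | γ = 1/6 | 1/3 = 1/3
~(α | γ) = ~1/3 = 2/3
((~α <-> γ) | ((α <-> α) | β)) -> ~(α | γ) = 1 -> 2/3 = 2/3
γ -> β = 1/3 -> 5/6 = 1
(γ -> β) -> γ = 1 -> 1/3 = 1/3
~β = ~5/6 = 1/6
((γ -> β) -> γ) <-> ~β = 1/3 <-> 1/6 = 5/6
(((~α <-> γ) | ((α <-> α) | β)) -> ~(α | γ)) -> (((γ -> β) -> γ) <-> ~β) = 2/3 -> 5/6 = 1
β | α = 5/6 | 1/6 = 5/6
β -> α = 5/6 -> 1/6 = 1/3
~γ = ~1/3 = 2/3
β -> ~γ = 5/6 -> 2/3 = 5/6
(β -> α) -> (β -> ~γ) = 1/3 -> 5/6 = 1
(β | α) -> ((β -> α) -> (β -> ~γ)) = 5/6 -> 1 = 1
α | α = 1/6 | 1/6 = 1/6
β -> (α | α) = 5/6 -> 1/6 = 1/3
γ <-> β = 1/3 <-> 5/6 = 1/2
(γ <-> β) <-> β = 1/2 <-> 5/6 = 2/3
(β -> (α | α)) -> ((γ <-> β) <-> β) = 1/3 -> 2/3 = 1
((β | α) -> ((β -> α) -> (β -> ~γ))) <-> ((β -> (α | α)) -> ((γ <-> β) <-> β)) = 1 <-> 1 = 1
((((~α <-> γ) | ((α <-> α) | β)) -> ~(α | γ)) -> (((γ -> β) -> γ) <-> ~β)) -> (((β | α) -> ((β -> α) -> (β -> ~γ))) <-> ((β -> (α | α)) -> ((γ <-> β) <-> β))) = 1 -> 1 = 1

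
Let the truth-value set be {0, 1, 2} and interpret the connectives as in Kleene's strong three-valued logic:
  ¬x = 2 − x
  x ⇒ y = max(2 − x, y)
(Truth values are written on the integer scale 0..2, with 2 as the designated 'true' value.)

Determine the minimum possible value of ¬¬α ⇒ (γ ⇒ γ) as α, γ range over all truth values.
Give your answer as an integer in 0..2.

Take α = 1, γ = 1:
¬α = ¬1 = 1
¬¬α = ¬1 = 1
γ ⇒ γ = 1 ⇒ 1 = 1
¬¬α ⇒ (γ ⇒ γ) = 1 ⇒ 1 = 1
No assignment yields a value below 1, so this is the minimum.

1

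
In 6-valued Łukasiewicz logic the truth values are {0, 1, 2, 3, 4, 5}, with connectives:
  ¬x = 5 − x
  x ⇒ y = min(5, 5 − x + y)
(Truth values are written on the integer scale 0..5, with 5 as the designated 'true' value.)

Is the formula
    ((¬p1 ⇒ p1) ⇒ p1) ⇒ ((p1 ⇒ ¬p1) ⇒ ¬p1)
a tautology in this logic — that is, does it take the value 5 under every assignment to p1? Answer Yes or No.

Yes

p1 = 0 ↦ 5
p1 = 1 ↦ 5
p1 = 2 ↦ 5
p1 = 3 ↦ 5
p1 = 4 ↦ 5
p1 = 5 ↦ 5
Every assignment gives a value ≥ 5.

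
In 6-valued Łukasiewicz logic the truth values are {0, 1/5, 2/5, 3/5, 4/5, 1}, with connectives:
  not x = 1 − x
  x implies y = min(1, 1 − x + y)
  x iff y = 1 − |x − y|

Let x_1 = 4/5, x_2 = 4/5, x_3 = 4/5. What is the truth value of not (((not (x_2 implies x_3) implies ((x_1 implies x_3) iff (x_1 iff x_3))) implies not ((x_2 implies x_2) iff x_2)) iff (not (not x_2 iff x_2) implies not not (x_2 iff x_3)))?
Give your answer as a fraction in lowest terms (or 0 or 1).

x_2 implies x_3 = 4/5 implies 4/5 = 1
not (x_2 implies x_3) = not 1 = 0
x_1 implies x_3 = 4/5 implies 4/5 = 1
x_1 iff x_3 = 4/5 iff 4/5 = 1
(x_1 implies x_3) iff (x_1 iff x_3) = 1 iff 1 = 1
not (x_2 implies x_3) implies ((x_1 implies x_3) iff (x_1 iff x_3)) = 0 implies 1 = 1
x_2 implies x_2 = 4/5 implies 4/5 = 1
(x_2 implies x_2) iff x_2 = 1 iff 4/5 = 4/5
not ((x_2 implies x_2) iff x_2) = not 4/5 = 1/5
(not (x_2 implies x_3) implies ((x_1 implies x_3) iff (x_1 iff x_3))) implies not ((x_2 implies x_2) iff x_2) = 1 implies 1/5 = 1/5
not x_2 = not 4/5 = 1/5
not x_2 iff x_2 = 1/5 iff 4/5 = 2/5
not (not x_2 iff x_2) = not 2/5 = 3/5
x_2 iff x_3 = 4/5 iff 4/5 = 1
not (x_2 iff x_3) = not 1 = 0
not not (x_2 iff x_3) = not 0 = 1
not (not x_2 iff x_2) implies not not (x_2 iff x_3) = 3/5 implies 1 = 1
((not (x_2 implies x_3) implies ((x_1 implies x_3) iff (x_1 iff x_3))) implies not ((x_2 implies x_2) iff x_2)) iff (not (not x_2 iff x_2) implies not not (x_2 iff x_3)) = 1/5 iff 1 = 1/5
not (((not (x_2 implies x_3) implies ((x_1 implies x_3) iff (x_1 iff x_3))) implies not ((x_2 implies x_2) iff x_2)) iff (not (not x_2 iff x_2) implies not not (x_2 iff x_3))) = not 1/5 = 4/5

4/5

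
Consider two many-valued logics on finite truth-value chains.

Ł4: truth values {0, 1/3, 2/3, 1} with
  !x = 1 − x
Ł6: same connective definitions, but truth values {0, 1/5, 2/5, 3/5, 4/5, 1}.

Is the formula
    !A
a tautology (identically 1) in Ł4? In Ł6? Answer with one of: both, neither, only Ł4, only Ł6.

In Ł4: at A = 1/3 the value is 2/3 — not a tautology.
In Ł6: at A = 1/5 the value is 4/5 — not a tautology.

neither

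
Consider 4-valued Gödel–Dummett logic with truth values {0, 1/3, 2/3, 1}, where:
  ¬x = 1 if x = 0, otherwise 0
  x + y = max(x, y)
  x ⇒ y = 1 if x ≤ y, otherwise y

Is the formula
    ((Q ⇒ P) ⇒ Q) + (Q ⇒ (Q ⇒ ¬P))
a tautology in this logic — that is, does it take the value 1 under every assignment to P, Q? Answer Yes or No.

No

Counterexample: take P = 1/3, Q = 1/3.
Q ⇒ P = 1/3 ⇒ 1/3 = 1
(Q ⇒ P) ⇒ Q = 1 ⇒ 1/3 = 1/3
¬P = ¬1/3 = 0
Q ⇒ ¬P = 1/3 ⇒ 0 = 0
Q ⇒ (Q ⇒ ¬P) = 1/3 ⇒ 0 = 0
((Q ⇒ P) ⇒ Q) + (Q ⇒ (Q ⇒ ¬P)) = 1/3 + 0 = 1/3
This gives 1/3 ≠ 1.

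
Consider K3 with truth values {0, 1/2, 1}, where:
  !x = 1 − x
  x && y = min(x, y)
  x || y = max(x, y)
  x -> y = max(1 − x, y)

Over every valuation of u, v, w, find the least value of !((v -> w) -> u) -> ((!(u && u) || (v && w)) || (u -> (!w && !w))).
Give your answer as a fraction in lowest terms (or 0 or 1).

Take u = 1/2, v = 0, w = 1/2:
v -> w = 0 -> 1/2 = 1
(v -> w) -> u = 1 -> 1/2 = 1/2
!((v -> w) -> u) = !1/2 = 1/2
u && u = 1/2 && 1/2 = 1/2
!(u && u) = !1/2 = 1/2
v && w = 0 && 1/2 = 0
!(u && u) || (v && w) = 1/2 || 0 = 1/2
!w = !1/2 = 1/2
!w = !1/2 = 1/2
!w && !w = 1/2 && 1/2 = 1/2
u -> (!w && !w) = 1/2 -> 1/2 = 1/2
(!(u && u) || (v && w)) || (u -> (!w && !w)) = 1/2 || 1/2 = 1/2
!((v -> w) -> u) -> ((!(u && u) || (v && w)) || (u -> (!w && !w))) = 1/2 -> 1/2 = 1/2
No assignment yields a value below 1/2, so this is the minimum.

1/2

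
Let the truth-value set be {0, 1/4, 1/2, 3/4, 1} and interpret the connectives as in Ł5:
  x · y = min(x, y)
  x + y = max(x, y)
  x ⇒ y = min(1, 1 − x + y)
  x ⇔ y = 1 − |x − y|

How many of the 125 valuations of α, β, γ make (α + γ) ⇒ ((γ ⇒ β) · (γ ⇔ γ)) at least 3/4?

103

value 1: 90 assignments (counts)
value 3/4: 13 assignments (counts)
value 1/2: 11 assignments
value 1/4: 6 assignments
value 0: 5 assignments
So 103 of the 125 assignments meet the threshold.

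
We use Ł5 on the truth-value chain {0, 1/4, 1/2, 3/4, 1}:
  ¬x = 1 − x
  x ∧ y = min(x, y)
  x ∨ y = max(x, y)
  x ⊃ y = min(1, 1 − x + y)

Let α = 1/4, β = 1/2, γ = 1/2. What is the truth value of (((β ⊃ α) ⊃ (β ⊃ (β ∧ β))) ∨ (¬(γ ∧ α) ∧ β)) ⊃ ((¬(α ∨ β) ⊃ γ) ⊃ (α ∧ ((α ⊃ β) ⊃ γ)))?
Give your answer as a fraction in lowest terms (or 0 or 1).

1/4

β ⊃ α = 1/2 ⊃ 1/4 = 3/4
β ∧ β = 1/2 ∧ 1/2 = 1/2
β ⊃ (β ∧ β) = 1/2 ⊃ 1/2 = 1
(β ⊃ α) ⊃ (β ⊃ (β ∧ β)) = 3/4 ⊃ 1 = 1
γ ∧ α = 1/2 ∧ 1/4 = 1/4
¬(γ ∧ α) = ¬1/4 = 3/4
¬(γ ∧ α) ∧ β = 3/4 ∧ 1/2 = 1/2
((β ⊃ α) ⊃ (β ⊃ (β ∧ β))) ∨ (¬(γ ∧ α) ∧ β) = 1 ∨ 1/2 = 1
α ∨ β = 1/4 ∨ 1/2 = 1/2
¬(α ∨ β) = ¬1/2 = 1/2
¬(α ∨ β) ⊃ γ = 1/2 ⊃ 1/2 = 1
α ⊃ β = 1/4 ⊃ 1/2 = 1
(α ⊃ β) ⊃ γ = 1 ⊃ 1/2 = 1/2
α ∧ ((α ⊃ β) ⊃ γ) = 1/4 ∧ 1/2 = 1/4
(¬(α ∨ β) ⊃ γ) ⊃ (α ∧ ((α ⊃ β) ⊃ γ)) = 1 ⊃ 1/4 = 1/4
(((β ⊃ α) ⊃ (β ⊃ (β ∧ β))) ∨ (¬(γ ∧ α) ∧ β)) ⊃ ((¬(α ∨ β) ⊃ γ) ⊃ (α ∧ ((α ⊃ β) ⊃ γ))) = 1 ⊃ 1/4 = 1/4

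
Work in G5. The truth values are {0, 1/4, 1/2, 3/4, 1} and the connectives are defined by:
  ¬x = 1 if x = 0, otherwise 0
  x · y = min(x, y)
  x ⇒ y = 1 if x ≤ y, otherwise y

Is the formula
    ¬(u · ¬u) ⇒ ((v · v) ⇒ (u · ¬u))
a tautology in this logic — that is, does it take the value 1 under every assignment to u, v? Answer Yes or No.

Counterexample: take u = 0, v = 1/4.
¬u = ¬0 = 1
u · ¬u = 0 · 1 = 0
¬(u · ¬u) = ¬0 = 1
v · v = 1/4 · 1/4 = 1/4
(v · v) ⇒ (u · ¬u) = 1/4 ⇒ 0 = 0
¬(u · ¬u) ⇒ ((v · v) ⇒ (u · ¬u)) = 1 ⇒ 0 = 0
This gives 0 ≠ 1.

No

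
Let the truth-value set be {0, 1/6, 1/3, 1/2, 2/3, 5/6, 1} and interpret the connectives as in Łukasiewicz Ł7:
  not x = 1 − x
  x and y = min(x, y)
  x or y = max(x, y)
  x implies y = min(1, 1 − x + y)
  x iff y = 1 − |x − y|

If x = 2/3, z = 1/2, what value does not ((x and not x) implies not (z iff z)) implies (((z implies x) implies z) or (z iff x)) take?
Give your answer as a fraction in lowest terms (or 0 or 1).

not x = not 2/3 = 1/3
x and not x = 2/3 and 1/3 = 1/3
z iff z = 1/2 iff 1/2 = 1
not (z iff z) = not 1 = 0
(x and not x) implies not (z iff z) = 1/3 implies 0 = 2/3
not ((x and not x) implies not (z iff z)) = not 2/3 = 1/3
z implies x = 1/2 implies 2/3 = 1
(z implies x) implies z = 1 implies 1/2 = 1/2
z iff x = 1/2 iff 2/3 = 5/6
((z implies x) implies z) or (z iff x) = 1/2 or 5/6 = 5/6
not ((x and not x) implies not (z iff z)) implies (((z implies x) implies z) or (z iff x)) = 1/3 implies 5/6 = 1

1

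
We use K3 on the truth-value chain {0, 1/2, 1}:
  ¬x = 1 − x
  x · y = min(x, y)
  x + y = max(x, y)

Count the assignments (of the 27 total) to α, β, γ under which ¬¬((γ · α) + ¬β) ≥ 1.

11

value 1: 11 assignments (counts)
value 1/2: 11 assignments
value 0: 5 assignments
So 11 of the 27 assignments meet the threshold.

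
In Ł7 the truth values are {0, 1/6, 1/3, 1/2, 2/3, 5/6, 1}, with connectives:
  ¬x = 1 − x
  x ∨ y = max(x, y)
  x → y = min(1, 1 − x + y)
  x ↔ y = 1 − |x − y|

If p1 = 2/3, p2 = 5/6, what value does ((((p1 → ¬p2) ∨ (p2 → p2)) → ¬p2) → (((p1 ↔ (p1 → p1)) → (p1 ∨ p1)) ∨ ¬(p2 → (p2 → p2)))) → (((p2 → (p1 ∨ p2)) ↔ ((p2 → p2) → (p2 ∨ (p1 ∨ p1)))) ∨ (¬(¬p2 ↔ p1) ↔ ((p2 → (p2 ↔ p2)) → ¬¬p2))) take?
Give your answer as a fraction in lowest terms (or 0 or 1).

5/6

¬p2 = ¬5/6 = 1/6
p1 → ¬p2 = 2/3 → 1/6 = 1/2
p2 → p2 = 5/6 → 5/6 = 1
(p1 → ¬p2) ∨ (p2 → p2) = 1/2 ∨ 1 = 1
¬p2 = ¬5/6 = 1/6
((p1 → ¬p2) ∨ (p2 → p2)) → ¬p2 = 1 → 1/6 = 1/6
p1 → p1 = 2/3 → 2/3 = 1
p1 ↔ (p1 → p1) = 2/3 ↔ 1 = 2/3
p1 ∨ p1 = 2/3 ∨ 2/3 = 2/3
(p1 ↔ (p1 → p1)) → (p1 ∨ p1) = 2/3 → 2/3 = 1
p2 → p2 = 5/6 → 5/6 = 1
p2 → (p2 → p2) = 5/6 → 1 = 1
¬(p2 → (p2 → p2)) = ¬1 = 0
((p1 ↔ (p1 → p1)) → (p1 ∨ p1)) ∨ ¬(p2 → (p2 → p2)) = 1 ∨ 0 = 1
(((p1 → ¬p2) ∨ (p2 → p2)) → ¬p2) → (((p1 ↔ (p1 → p1)) → (p1 ∨ p1)) ∨ ¬(p2 → (p2 → p2))) = 1/6 → 1 = 1
p1 ∨ p2 = 2/3 ∨ 5/6 = 5/6
p2 → (p1 ∨ p2) = 5/6 → 5/6 = 1
p2 → p2 = 5/6 → 5/6 = 1
p1 ∨ p1 = 2/3 ∨ 2/3 = 2/3
p2 ∨ (p1 ∨ p1) = 5/6 ∨ 2/3 = 5/6
(p2 → p2) → (p2 ∨ (p1 ∨ p1)) = 1 → 5/6 = 5/6
(p2 → (p1 ∨ p2)) ↔ ((p2 → p2) → (p2 ∨ (p1 ∨ p1))) = 1 ↔ 5/6 = 5/6
¬p2 = ¬5/6 = 1/6
¬p2 ↔ p1 = 1/6 ↔ 2/3 = 1/2
¬(¬p2 ↔ p1) = ¬1/2 = 1/2
p2 ↔ p2 = 5/6 ↔ 5/6 = 1
p2 → (p2 ↔ p2) = 5/6 → 1 = 1
¬p2 = ¬5/6 = 1/6
¬¬p2 = ¬1/6 = 5/6
(p2 → (p2 ↔ p2)) → ¬¬p2 = 1 → 5/6 = 5/6
¬(¬p2 ↔ p1) ↔ ((p2 → (p2 ↔ p2)) → ¬¬p2) = 1/2 ↔ 5/6 = 2/3
((p2 → (p1 ∨ p2)) ↔ ((p2 → p2) → (p2 ∨ (p1 ∨ p1)))) ∨ (¬(¬p2 ↔ p1) ↔ ((p2 → (p2 ↔ p2)) → ¬¬p2)) = 5/6 ∨ 2/3 = 5/6
((((p1 → ¬p2) ∨ (p2 → p2)) → ¬p2) → (((p1 ↔ (p1 → p1)) → (p1 ∨ p1)) ∨ ¬(p2 → (p2 → p2)))) → (((p2 → (p1 ∨ p2)) ↔ ((p2 → p2) → (p2 ∨ (p1 ∨ p1)))) ∨ (¬(¬p2 ↔ p1) ↔ ((p2 → (p2 ↔ p2)) → ¬¬p2))) = 1 → 5/6 = 5/6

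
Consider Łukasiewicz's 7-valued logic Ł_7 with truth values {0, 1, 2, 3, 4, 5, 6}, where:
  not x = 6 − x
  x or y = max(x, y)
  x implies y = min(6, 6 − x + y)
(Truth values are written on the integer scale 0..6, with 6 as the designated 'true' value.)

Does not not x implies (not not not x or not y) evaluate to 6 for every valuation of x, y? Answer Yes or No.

No

Counterexample: take x = 4, y = 3.
not x = not 4 = 2
not not x = not 2 = 4
not x = not 4 = 2
not not x = not 2 = 4
not not not x = not 4 = 2
not y = not 3 = 3
not not not x or not y = 2 or 3 = 3
not not x implies (not not not x or not y) = 4 implies 3 = 5
This gives 5 ≠ 6.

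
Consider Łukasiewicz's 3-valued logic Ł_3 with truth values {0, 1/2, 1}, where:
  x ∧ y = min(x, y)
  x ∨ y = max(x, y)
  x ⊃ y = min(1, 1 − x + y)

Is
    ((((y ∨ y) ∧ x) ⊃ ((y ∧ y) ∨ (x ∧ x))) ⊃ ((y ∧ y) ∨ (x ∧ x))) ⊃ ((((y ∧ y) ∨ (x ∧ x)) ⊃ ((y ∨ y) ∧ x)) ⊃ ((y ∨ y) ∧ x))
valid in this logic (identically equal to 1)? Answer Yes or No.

x = 0, y = 0 ↦ 1
x = 0, y = 1/2 ↦ 1
x = 0, y = 1 ↦ 1
x = 1/2, y = 0 ↦ 1
x = 1/2, y = 1/2 ↦ 1
x = 1/2, y = 1 ↦ 1
x = 1, y = 0 ↦ 1
x = 1, y = 1/2 ↦ 1
x = 1, y = 1 ↦ 1
Every assignment gives a value ≥ 1.

Yes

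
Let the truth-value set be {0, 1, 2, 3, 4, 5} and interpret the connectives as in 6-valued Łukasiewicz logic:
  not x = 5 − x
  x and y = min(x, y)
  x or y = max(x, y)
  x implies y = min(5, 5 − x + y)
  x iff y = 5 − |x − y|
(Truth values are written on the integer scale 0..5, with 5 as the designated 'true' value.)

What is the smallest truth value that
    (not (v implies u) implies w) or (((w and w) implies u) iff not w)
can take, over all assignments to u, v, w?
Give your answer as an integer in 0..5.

Take u = 1, v = 3, w = 1:
v implies u = 3 implies 1 = 3
not (v implies u) = not 3 = 2
not (v implies u) implies w = 2 implies 1 = 4
w and w = 1 and 1 = 1
(w and w) implies u = 1 implies 1 = 5
not w = not 1 = 4
((w and w) implies u) iff not w = 5 iff 4 = 4
(not (v implies u) implies w) or (((w and w) implies u) iff not w) = 4 or 4 = 4
No assignment yields a value below 4, so this is the minimum.

4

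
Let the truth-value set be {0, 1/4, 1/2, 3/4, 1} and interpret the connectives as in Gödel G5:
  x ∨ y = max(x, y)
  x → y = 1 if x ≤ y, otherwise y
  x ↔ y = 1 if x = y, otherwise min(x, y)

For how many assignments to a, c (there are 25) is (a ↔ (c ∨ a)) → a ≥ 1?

15

value 1: 15 assignments (counts)
value 3/4: 4 assignments
value 1/2: 3 assignments
value 1/4: 2 assignments
value 0: 1 assignment
So 15 of the 25 assignments meet the threshold.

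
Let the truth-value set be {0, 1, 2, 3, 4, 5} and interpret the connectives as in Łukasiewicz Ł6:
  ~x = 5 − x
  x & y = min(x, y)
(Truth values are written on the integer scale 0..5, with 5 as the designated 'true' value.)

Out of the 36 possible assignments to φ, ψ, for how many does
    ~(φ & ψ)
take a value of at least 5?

value 5: 11 assignments (counts)
value 4: 9 assignments
value 3: 7 assignments
value 2: 5 assignments
value 1: 3 assignments
value 0: 1 assignment
So 11 of the 36 assignments meet the threshold.

11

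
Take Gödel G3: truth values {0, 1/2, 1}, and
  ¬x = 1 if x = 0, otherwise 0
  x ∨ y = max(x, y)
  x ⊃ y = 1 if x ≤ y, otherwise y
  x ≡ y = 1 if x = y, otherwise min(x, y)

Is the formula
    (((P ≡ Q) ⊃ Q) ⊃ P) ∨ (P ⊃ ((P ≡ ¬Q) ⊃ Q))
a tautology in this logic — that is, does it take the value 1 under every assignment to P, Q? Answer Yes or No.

No

Counterexample: take P = 1/2, Q = 0.
P ≡ Q = 1/2 ≡ 0 = 0
(P ≡ Q) ⊃ Q = 0 ⊃ 0 = 1
((P ≡ Q) ⊃ Q) ⊃ P = 1 ⊃ 1/2 = 1/2
¬Q = ¬0 = 1
P ≡ ¬Q = 1/2 ≡ 1 = 1/2
(P ≡ ¬Q) ⊃ Q = 1/2 ⊃ 0 = 0
P ⊃ ((P ≡ ¬Q) ⊃ Q) = 1/2 ⊃ 0 = 0
(((P ≡ Q) ⊃ Q) ⊃ P) ∨ (P ⊃ ((P ≡ ¬Q) ⊃ Q)) = 1/2 ∨ 0 = 1/2
This gives 1/2 ≠ 1.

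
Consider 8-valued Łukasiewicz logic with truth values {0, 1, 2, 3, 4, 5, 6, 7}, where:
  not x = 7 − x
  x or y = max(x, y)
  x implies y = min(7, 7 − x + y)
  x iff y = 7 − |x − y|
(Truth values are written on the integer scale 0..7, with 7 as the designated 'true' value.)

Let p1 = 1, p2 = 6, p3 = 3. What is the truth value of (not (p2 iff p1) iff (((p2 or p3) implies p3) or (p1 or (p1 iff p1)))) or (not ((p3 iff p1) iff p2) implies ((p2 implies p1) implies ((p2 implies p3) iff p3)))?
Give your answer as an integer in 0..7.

7

p2 iff p1 = 6 iff 1 = 2
not (p2 iff p1) = not 2 = 5
p2 or p3 = 6 or 3 = 6
(p2 or p3) implies p3 = 6 implies 3 = 4
p1 iff p1 = 1 iff 1 = 7
p1 or (p1 iff p1) = 1 or 7 = 7
((p2 or p3) implies p3) or (p1 or (p1 iff p1)) = 4 or 7 = 7
not (p2 iff p1) iff (((p2 or p3) implies p3) or (p1 or (p1 iff p1))) = 5 iff 7 = 5
p3 iff p1 = 3 iff 1 = 5
(p3 iff p1) iff p2 = 5 iff 6 = 6
not ((p3 iff p1) iff p2) = not 6 = 1
p2 implies p1 = 6 implies 1 = 2
p2 implies p3 = 6 implies 3 = 4
(p2 implies p3) iff p3 = 4 iff 3 = 6
(p2 implies p1) implies ((p2 implies p3) iff p3) = 2 implies 6 = 7
not ((p3 iff p1) iff p2) implies ((p2 implies p1) implies ((p2 implies p3) iff p3)) = 1 implies 7 = 7
(not (p2 iff p1) iff (((p2 or p3) implies p3) or (p1 or (p1 iff p1)))) or (not ((p3 iff p1) iff p2) implies ((p2 implies p1) implies ((p2 implies p3) iff p3))) = 5 or 7 = 7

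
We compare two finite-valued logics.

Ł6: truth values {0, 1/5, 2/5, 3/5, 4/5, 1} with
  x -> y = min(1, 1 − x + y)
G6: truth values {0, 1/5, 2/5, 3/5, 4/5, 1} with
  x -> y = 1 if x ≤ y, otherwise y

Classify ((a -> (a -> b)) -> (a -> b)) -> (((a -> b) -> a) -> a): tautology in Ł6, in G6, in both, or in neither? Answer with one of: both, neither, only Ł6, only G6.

In Ł6: every assignment gives 1 — tautology.
In G6: at a = 1/5, b = 0 the value is 1/5 — not a tautology.

only Ł6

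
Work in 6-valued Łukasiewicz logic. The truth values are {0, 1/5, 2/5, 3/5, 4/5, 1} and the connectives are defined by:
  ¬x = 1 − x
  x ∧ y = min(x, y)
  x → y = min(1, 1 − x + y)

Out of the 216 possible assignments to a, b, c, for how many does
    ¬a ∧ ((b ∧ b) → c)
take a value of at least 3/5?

90

value 1: 21 assignments (counts)
value 4/5: 31 assignments (counts)
value 3/5: 38 assignments (counts)
value 2/5: 42 assignments
value 1/5: 43 assignments
value 0: 41 assignments
So 90 of the 216 assignments meet the threshold.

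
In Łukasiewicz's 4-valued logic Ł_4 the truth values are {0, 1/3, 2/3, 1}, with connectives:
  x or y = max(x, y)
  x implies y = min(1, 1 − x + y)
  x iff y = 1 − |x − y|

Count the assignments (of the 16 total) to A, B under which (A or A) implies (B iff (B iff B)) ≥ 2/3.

A = 0, B = 0 ↦ 1  ≥
A = 0, B = 1/3 ↦ 1  ≥
A = 0, B = 2/3 ↦ 1  ≥
A = 0, B = 1 ↦ 1  ≥
A = 1/3, B = 0 ↦ 2/3  ≥
A = 1/3, B = 1/3 ↦ 1  ≥
A = 1/3, B = 2/3 ↦ 1  ≥
A = 1/3, B = 1 ↦ 1  ≥
A = 2/3, B = 0 ↦ 1/3  <
A = 2/3, B = 1/3 ↦ 2/3  ≥
A = 2/3, B = 2/3 ↦ 1  ≥
A = 2/3, B = 1 ↦ 1  ≥
A = 1, B = 0 ↦ 0  <
A = 1, B = 1/3 ↦ 1/3  <
A = 1, B = 2/3 ↦ 2/3  ≥
A = 1, B = 1 ↦ 1  ≥
So 13 of the 16 assignments meet the threshold.

13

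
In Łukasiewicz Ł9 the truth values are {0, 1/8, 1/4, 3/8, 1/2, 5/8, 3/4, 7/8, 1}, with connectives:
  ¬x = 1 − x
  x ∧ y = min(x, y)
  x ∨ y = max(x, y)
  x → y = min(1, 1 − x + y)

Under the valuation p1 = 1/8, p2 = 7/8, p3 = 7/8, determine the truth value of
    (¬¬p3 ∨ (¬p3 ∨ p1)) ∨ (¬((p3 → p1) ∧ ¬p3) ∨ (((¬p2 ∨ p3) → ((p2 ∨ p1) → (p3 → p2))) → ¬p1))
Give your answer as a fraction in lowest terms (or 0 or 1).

¬p3 = ¬7/8 = 1/8
¬¬p3 = ¬1/8 = 7/8
¬p3 = ¬7/8 = 1/8
¬p3 ∨ p1 = 1/8 ∨ 1/8 = 1/8
¬¬p3 ∨ (¬p3 ∨ p1) = 7/8 ∨ 1/8 = 7/8
p3 → p1 = 7/8 → 1/8 = 1/4
¬p3 = ¬7/8 = 1/8
(p3 → p1) ∧ ¬p3 = 1/4 ∧ 1/8 = 1/8
¬((p3 → p1) ∧ ¬p3) = ¬1/8 = 7/8
¬p2 = ¬7/8 = 1/8
¬p2 ∨ p3 = 1/8 ∨ 7/8 = 7/8
p2 ∨ p1 = 7/8 ∨ 1/8 = 7/8
p3 → p2 = 7/8 → 7/8 = 1
(p2 ∨ p1) → (p3 → p2) = 7/8 → 1 = 1
(¬p2 ∨ p3) → ((p2 ∨ p1) → (p3 → p2)) = 7/8 → 1 = 1
¬p1 = ¬1/8 = 7/8
((¬p2 ∨ p3) → ((p2 ∨ p1) → (p3 → p2))) → ¬p1 = 1 → 7/8 = 7/8
¬((p3 → p1) ∧ ¬p3) ∨ (((¬p2 ∨ p3) → ((p2 ∨ p1) → (p3 → p2))) → ¬p1) = 7/8 ∨ 7/8 = 7/8
(¬¬p3 ∨ (¬p3 ∨ p1)) ∨ (¬((p3 → p1) ∧ ¬p3) ∨ (((¬p2 ∨ p3) → ((p2 ∨ p1) → (p3 → p2))) → ¬p1)) = 7/8 ∨ 7/8 = 7/8

7/8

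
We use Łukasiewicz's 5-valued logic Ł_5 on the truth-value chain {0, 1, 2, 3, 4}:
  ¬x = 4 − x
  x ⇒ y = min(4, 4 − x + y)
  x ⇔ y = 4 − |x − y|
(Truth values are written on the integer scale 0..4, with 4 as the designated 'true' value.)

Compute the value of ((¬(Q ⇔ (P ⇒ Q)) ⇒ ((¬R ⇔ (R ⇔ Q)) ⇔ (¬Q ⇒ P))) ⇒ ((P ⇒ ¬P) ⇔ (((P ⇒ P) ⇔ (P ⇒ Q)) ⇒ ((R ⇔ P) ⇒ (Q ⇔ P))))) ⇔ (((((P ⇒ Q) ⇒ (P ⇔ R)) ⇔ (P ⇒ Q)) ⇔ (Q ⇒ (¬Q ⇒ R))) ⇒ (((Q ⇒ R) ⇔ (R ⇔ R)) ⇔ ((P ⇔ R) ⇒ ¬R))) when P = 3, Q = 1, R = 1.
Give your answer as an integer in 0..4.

2

P ⇒ Q = 3 ⇒ 1 = 2
Q ⇔ (P ⇒ Q) = 1 ⇔ 2 = 3
¬(Q ⇔ (P ⇒ Q)) = ¬3 = 1
¬R = ¬1 = 3
R ⇔ Q = 1 ⇔ 1 = 4
¬R ⇔ (R ⇔ Q) = 3 ⇔ 4 = 3
¬Q = ¬1 = 3
¬Q ⇒ P = 3 ⇒ 3 = 4
(¬R ⇔ (R ⇔ Q)) ⇔ (¬Q ⇒ P) = 3 ⇔ 4 = 3
¬(Q ⇔ (P ⇒ Q)) ⇒ ((¬R ⇔ (R ⇔ Q)) ⇔ (¬Q ⇒ P)) = 1 ⇒ 3 = 4
¬P = ¬3 = 1
P ⇒ ¬P = 3 ⇒ 1 = 2
P ⇒ P = 3 ⇒ 3 = 4
P ⇒ Q = 3 ⇒ 1 = 2
(P ⇒ P) ⇔ (P ⇒ Q) = 4 ⇔ 2 = 2
R ⇔ P = 1 ⇔ 3 = 2
Q ⇔ P = 1 ⇔ 3 = 2
(R ⇔ P) ⇒ (Q ⇔ P) = 2 ⇒ 2 = 4
((P ⇒ P) ⇔ (P ⇒ Q)) ⇒ ((R ⇔ P) ⇒ (Q ⇔ P)) = 2 ⇒ 4 = 4
(P ⇒ ¬P) ⇔ (((P ⇒ P) ⇔ (P ⇒ Q)) ⇒ ((R ⇔ P) ⇒ (Q ⇔ P))) = 2 ⇔ 4 = 2
(¬(Q ⇔ (P ⇒ Q)) ⇒ ((¬R ⇔ (R ⇔ Q)) ⇔ (¬Q ⇒ P))) ⇒ ((P ⇒ ¬P) ⇔ (((P ⇒ P) ⇔ (P ⇒ Q)) ⇒ ((R ⇔ P) ⇒ (Q ⇔ P)))) = 4 ⇒ 2 = 2
P ⇒ Q = 3 ⇒ 1 = 2
P ⇔ R = 3 ⇔ 1 = 2
(P ⇒ Q) ⇒ (P ⇔ R) = 2 ⇒ 2 = 4
P ⇒ Q = 3 ⇒ 1 = 2
((P ⇒ Q) ⇒ (P ⇔ R)) ⇔ (P ⇒ Q) = 4 ⇔ 2 = 2
¬Q = ¬1 = 3
¬Q ⇒ R = 3 ⇒ 1 = 2
Q ⇒ (¬Q ⇒ R) = 1 ⇒ 2 = 4
(((P ⇒ Q) ⇒ (P ⇔ R)) ⇔ (P ⇒ Q)) ⇔ (Q ⇒ (¬Q ⇒ R)) = 2 ⇔ 4 = 2
Q ⇒ R = 1 ⇒ 1 = 4
R ⇔ R = 1 ⇔ 1 = 4
(Q ⇒ R) ⇔ (R ⇔ R) = 4 ⇔ 4 = 4
P ⇔ R = 3 ⇔ 1 = 2
¬R = ¬1 = 3
(P ⇔ R) ⇒ ¬R = 2 ⇒ 3 = 4
((Q ⇒ R) ⇔ (R ⇔ R)) ⇔ ((P ⇔ R) ⇒ ¬R) = 4 ⇔ 4 = 4
((((P ⇒ Q) ⇒ (P ⇔ R)) ⇔ (P ⇒ Q)) ⇔ (Q ⇒ (¬Q ⇒ R))) ⇒ (((Q ⇒ R) ⇔ (R ⇔ R)) ⇔ ((P ⇔ R) ⇒ ¬R)) = 2 ⇒ 4 = 4
((¬(Q ⇔ (P ⇒ Q)) ⇒ ((¬R ⇔ (R ⇔ Q)) ⇔ (¬Q ⇒ P))) ⇒ ((P ⇒ ¬P) ⇔ (((P ⇒ P) ⇔ (P ⇒ Q)) ⇒ ((R ⇔ P) ⇒ (Q ⇔ P))))) ⇔ (((((P ⇒ Q) ⇒ (P ⇔ R)) ⇔ (P ⇒ Q)) ⇔ (Q ⇒ (¬Q ⇒ R))) ⇒ (((Q ⇒ R) ⇔ (R ⇔ R)) ⇔ ((P ⇔ R) ⇒ ¬R))) = 2 ⇔ 4 = 2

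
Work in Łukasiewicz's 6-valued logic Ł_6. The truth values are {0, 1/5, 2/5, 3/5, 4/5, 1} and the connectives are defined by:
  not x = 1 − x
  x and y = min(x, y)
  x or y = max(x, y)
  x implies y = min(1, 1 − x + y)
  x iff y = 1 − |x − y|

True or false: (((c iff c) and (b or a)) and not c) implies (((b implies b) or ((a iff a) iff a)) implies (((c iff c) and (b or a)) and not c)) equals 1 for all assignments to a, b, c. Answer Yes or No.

Yes

At a = 1, b = 1, c = 4/5, for instance:
c iff c = 4/5 iff 4/5 = 1
b or a = 1 or 1 = 1
(c iff c) and (b or a) = 1 and 1 = 1
not c = not 4/5 = 1/5
((c iff c) and (b or a)) and not c = 1 and 1/5 = 1/5
b implies b = 1 implies 1 = 1
a iff a = 1 iff 1 = 1
(a iff a) iff a = 1 iff 1 = 1
(b implies b) or ((a iff a) iff a) = 1 or 1 = 1
((b implies b) or ((a iff a) iff a)) implies (((c iff c) and (b or a)) and not c) = 1 implies 1/5 = 1/5
(((c iff c) and (b or a)) and not c) implies (((b implies b) or ((a iff a) iff a)) implies (((c iff c) and (b or a)) and not c)) = 1/5 implies 1/5 = 1
and checking the remaining 215 assignments likewise gives ≥ 1 in every case.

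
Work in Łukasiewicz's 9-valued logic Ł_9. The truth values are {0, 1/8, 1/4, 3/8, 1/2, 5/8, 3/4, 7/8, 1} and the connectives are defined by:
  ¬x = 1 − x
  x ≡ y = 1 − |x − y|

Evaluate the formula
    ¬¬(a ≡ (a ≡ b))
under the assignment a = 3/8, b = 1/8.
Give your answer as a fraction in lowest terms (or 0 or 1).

a ≡ b = 3/8 ≡ 1/8 = 3/4
a ≡ (a ≡ b) = 3/8 ≡ 3/4 = 5/8
¬(a ≡ (a ≡ b)) = ¬5/8 = 3/8
¬¬(a ≡ (a ≡ b)) = ¬3/8 = 5/8

5/8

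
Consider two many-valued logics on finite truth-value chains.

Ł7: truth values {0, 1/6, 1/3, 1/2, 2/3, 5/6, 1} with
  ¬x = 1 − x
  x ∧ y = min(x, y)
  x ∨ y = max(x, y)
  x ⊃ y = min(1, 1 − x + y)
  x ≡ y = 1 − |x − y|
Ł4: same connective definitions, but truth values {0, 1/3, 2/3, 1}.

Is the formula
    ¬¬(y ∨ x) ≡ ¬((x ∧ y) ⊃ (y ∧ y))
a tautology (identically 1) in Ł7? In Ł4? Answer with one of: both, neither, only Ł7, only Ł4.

In Ł7: at x = 0, y = 1/6 the value is 5/6 — not a tautology.
In Ł4: at x = 0, y = 1/3 the value is 2/3 — not a tautology.

neither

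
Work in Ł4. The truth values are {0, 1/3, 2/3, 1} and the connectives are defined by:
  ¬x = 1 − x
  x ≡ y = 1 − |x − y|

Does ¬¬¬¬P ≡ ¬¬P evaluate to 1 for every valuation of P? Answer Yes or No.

P = 0 ↦ 1
P = 1/3 ↦ 1
P = 2/3 ↦ 1
P = 1 ↦ 1
Every assignment gives a value ≥ 1.

Yes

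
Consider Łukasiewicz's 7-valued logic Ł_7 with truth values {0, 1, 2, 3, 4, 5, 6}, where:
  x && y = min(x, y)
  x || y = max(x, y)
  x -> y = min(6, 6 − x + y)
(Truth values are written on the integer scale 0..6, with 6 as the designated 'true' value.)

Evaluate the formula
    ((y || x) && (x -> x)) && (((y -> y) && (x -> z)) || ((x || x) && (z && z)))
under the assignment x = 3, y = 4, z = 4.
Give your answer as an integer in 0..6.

4

y || x = 4 || 3 = 4
x -> x = 3 -> 3 = 6
(y || x) && (x -> x) = 4 && 6 = 4
y -> y = 4 -> 4 = 6
x -> z = 3 -> 4 = 6
(y -> y) && (x -> z) = 6 && 6 = 6
x || x = 3 || 3 = 3
z && z = 4 && 4 = 4
(x || x) && (z && z) = 3 && 4 = 3
((y -> y) && (x -> z)) || ((x || x) && (z && z)) = 6 || 3 = 6
((y || x) && (x -> x)) && (((y -> y) && (x -> z)) || ((x || x) && (z && z))) = 4 && 6 = 4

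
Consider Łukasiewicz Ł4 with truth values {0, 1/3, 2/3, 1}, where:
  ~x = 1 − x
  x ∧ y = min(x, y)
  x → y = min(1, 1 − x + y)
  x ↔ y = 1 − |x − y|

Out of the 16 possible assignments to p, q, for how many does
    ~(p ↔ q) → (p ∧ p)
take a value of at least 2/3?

14

p = 0, q = 0 ↦ 1  ≥
p = 0, q = 1/3 ↦ 2/3  ≥
p = 0, q = 2/3 ↦ 1/3  <
p = 0, q = 1 ↦ 0  <
p = 1/3, q = 0 ↦ 1  ≥
p = 1/3, q = 1/3 ↦ 1  ≥
p = 1/3, q = 2/3 ↦ 1  ≥
p = 1/3, q = 1 ↦ 2/3  ≥
p = 2/3, q = 0 ↦ 1  ≥
p = 2/3, q = 1/3 ↦ 1  ≥
p = 2/3, q = 2/3 ↦ 1  ≥
p = 2/3, q = 1 ↦ 1  ≥
p = 1, q = 0 ↦ 1  ≥
p = 1, q = 1/3 ↦ 1  ≥
p = 1, q = 2/3 ↦ 1  ≥
p = 1, q = 1 ↦ 1  ≥
So 14 of the 16 assignments meet the threshold.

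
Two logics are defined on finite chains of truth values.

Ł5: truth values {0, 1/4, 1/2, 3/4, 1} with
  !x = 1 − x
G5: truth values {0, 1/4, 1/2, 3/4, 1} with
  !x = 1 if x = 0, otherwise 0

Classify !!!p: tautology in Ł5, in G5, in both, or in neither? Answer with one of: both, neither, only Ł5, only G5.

neither

In Ł5: at p = 1/4 the value is 3/4 — not a tautology.
In G5: at p = 1/4 the value is 0 — not a tautology.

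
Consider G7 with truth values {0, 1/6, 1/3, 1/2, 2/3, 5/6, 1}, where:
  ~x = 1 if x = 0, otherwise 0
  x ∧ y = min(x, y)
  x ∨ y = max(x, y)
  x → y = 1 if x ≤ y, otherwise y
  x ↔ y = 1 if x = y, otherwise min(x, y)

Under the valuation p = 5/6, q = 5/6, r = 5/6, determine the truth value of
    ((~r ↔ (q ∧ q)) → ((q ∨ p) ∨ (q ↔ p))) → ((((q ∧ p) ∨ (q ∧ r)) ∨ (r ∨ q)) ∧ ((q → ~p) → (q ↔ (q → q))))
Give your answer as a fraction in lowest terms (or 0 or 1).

~r = ~5/6 = 0
q ∧ q = 5/6 ∧ 5/6 = 5/6
~r ↔ (q ∧ q) = 0 ↔ 5/6 = 0
q ∨ p = 5/6 ∨ 5/6 = 5/6
q ↔ p = 5/6 ↔ 5/6 = 1
(q ∨ p) ∨ (q ↔ p) = 5/6 ∨ 1 = 1
(~r ↔ (q ∧ q)) → ((q ∨ p) ∨ (q ↔ p)) = 0 → 1 = 1
q ∧ p = 5/6 ∧ 5/6 = 5/6
q ∧ r = 5/6 ∧ 5/6 = 5/6
(q ∧ p) ∨ (q ∧ r) = 5/6 ∨ 5/6 = 5/6
r ∨ q = 5/6 ∨ 5/6 = 5/6
((q ∧ p) ∨ (q ∧ r)) ∨ (r ∨ q) = 5/6 ∨ 5/6 = 5/6
~p = ~5/6 = 0
q → ~p = 5/6 → 0 = 0
q → q = 5/6 → 5/6 = 1
q ↔ (q → q) = 5/6 ↔ 1 = 5/6
(q → ~p) → (q ↔ (q → q)) = 0 → 5/6 = 1
(((q ∧ p) ∨ (q ∧ r)) ∨ (r ∨ q)) ∧ ((q → ~p) → (q ↔ (q → q))) = 5/6 ∧ 1 = 5/6
((~r ↔ (q ∧ q)) → ((q ∨ p) ∨ (q ↔ p))) → ((((q ∧ p) ∨ (q ∧ r)) ∨ (r ∨ q)) ∧ ((q → ~p) → (q ↔ (q → q)))) = 1 → 5/6 = 5/6

5/6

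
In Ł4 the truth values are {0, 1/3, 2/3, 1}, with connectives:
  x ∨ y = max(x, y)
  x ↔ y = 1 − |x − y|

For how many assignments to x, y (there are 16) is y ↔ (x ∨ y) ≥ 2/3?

13

x = 0, y = 0 ↦ 1  ≥
x = 0, y = 1/3 ↦ 1  ≥
x = 0, y = 2/3 ↦ 1  ≥
x = 0, y = 1 ↦ 1  ≥
x = 1/3, y = 0 ↦ 2/3  ≥
x = 1/3, y = 1/3 ↦ 1  ≥
x = 1/3, y = 2/3 ↦ 1  ≥
x = 1/3, y = 1 ↦ 1  ≥
x = 2/3, y = 0 ↦ 1/3  <
x = 2/3, y = 1/3 ↦ 2/3  ≥
x = 2/3, y = 2/3 ↦ 1  ≥
x = 2/3, y = 1 ↦ 1  ≥
x = 1, y = 0 ↦ 0  <
x = 1, y = 1/3 ↦ 1/3  <
x = 1, y = 2/3 ↦ 2/3  ≥
x = 1, y = 1 ↦ 1  ≥
So 13 of the 16 assignments meet the threshold.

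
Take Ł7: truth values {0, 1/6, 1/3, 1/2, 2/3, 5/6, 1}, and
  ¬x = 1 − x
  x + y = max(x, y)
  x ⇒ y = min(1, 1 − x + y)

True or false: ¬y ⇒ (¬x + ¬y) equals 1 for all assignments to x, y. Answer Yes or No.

Yes

At x = 5/6, y = 1/3, for instance:
¬y = ¬1/3 = 2/3
¬x = ¬5/6 = 1/6
¬x + ¬y = 1/6 + 2/3 = 2/3
¬y ⇒ (¬x + ¬y) = 2/3 ⇒ 2/3 = 1
and checking the remaining 48 assignments likewise gives ≥ 1 in every case.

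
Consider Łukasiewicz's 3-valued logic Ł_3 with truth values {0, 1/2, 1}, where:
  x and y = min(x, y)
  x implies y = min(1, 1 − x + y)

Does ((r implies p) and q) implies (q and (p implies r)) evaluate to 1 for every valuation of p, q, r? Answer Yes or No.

Counterexample: take p = 1/2, q = 1, r = 0.
r implies p = 0 implies 1/2 = 1
(r implies p) and q = 1 and 1 = 1
p implies r = 1/2 implies 0 = 1/2
q and (p implies r) = 1 and 1/2 = 1/2
((r implies p) and q) implies (q and (p implies r)) = 1 implies 1/2 = 1/2
This gives 1/2 ≠ 1.

No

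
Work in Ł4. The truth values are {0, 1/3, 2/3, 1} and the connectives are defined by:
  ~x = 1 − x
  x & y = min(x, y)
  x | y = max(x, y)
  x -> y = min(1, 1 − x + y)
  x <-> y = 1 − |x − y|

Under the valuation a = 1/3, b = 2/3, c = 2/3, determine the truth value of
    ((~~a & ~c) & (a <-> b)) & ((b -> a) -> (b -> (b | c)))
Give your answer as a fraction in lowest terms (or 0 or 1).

~a = ~1/3 = 2/3
~~a = ~2/3 = 1/3
~c = ~2/3 = 1/3
~~a & ~c = 1/3 & 1/3 = 1/3
a <-> b = 1/3 <-> 2/3 = 2/3
(~~a & ~c) & (a <-> b) = 1/3 & 2/3 = 1/3
b -> a = 2/3 -> 1/3 = 2/3
b | c = 2/3 | 2/3 = 2/3
b -> (b | c) = 2/3 -> 2/3 = 1
(b -> a) -> (b -> (b | c)) = 2/3 -> 1 = 1
((~~a & ~c) & (a <-> b)) & ((b -> a) -> (b -> (b | c))) = 1/3 & 1 = 1/3

1/3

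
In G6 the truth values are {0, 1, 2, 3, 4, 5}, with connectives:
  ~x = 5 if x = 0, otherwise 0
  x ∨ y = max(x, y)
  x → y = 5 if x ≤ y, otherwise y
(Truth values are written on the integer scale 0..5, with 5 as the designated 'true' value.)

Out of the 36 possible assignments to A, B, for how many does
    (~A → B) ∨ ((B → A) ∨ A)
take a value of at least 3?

34

value 5: 32 assignments (counts)
value 4: 1 assignment (counts)
value 3: 1 assignment (counts)
value 2: 1 assignment
value 1: 1 assignment
So 34 of the 36 assignments meet the threshold.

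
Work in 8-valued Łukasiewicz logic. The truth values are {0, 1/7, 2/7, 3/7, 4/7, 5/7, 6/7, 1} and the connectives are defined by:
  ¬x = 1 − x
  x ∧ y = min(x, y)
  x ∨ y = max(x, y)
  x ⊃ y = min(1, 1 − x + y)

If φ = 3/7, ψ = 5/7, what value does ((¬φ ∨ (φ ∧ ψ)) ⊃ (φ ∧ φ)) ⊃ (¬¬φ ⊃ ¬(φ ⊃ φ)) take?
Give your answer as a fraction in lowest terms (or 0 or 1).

¬φ = ¬3/7 = 4/7
φ ∧ ψ = 3/7 ∧ 5/7 = 3/7
¬φ ∨ (φ ∧ ψ) = 4/7 ∨ 3/7 = 4/7
φ ∧ φ = 3/7 ∧ 3/7 = 3/7
(¬φ ∨ (φ ∧ ψ)) ⊃ (φ ∧ φ) = 4/7 ⊃ 3/7 = 6/7
¬φ = ¬3/7 = 4/7
¬¬φ = ¬4/7 = 3/7
φ ⊃ φ = 3/7 ⊃ 3/7 = 1
¬(φ ⊃ φ) = ¬1 = 0
¬¬φ ⊃ ¬(φ ⊃ φ) = 3/7 ⊃ 0 = 4/7
((¬φ ∨ (φ ∧ ψ)) ⊃ (φ ∧ φ)) ⊃ (¬¬φ ⊃ ¬(φ ⊃ φ)) = 6/7 ⊃ 4/7 = 5/7

5/7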